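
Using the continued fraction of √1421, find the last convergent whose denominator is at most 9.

√1421 = [37; 1, 2, 3, 2, 3, 2, 1, 74, …] (period length 8).
Convergents:
  p_0/q_0 = 37/1
  p_1/q_1 = 38/1
  p_2/q_2 = 113/3
  p_3/q_3 = 377/10
q_2 = 3 ≤ 9 < 10 = q_3, so the answer is 113/3.

113/3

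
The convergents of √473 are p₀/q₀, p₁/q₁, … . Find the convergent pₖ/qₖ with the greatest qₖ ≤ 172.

3719/171

√473 = [21; 1, 2, 1, 42, …] (period length 4).
Convergents:
  p_0/q_0 = 21/1
  p_1/q_1 = 22/1
  p_2/q_2 = 65/3
  p_3/q_3 = 87/4
  p_4/q_4 = 3719/171
  p_5/q_5 = 3806/175
q_4 = 171 ≤ 172 < 175 = q_5, so the answer is 3719/171.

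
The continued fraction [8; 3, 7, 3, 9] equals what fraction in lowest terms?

5349/643

Using pₖ = aₖpₖ₋₁ + pₖ₋₂ and qₖ = aₖqₖ₋₁ + qₖ₋₂:
  k=0: a=8, p=8, q=1
  k=1: a=3, p=25, q=3
  k=2: a=7, p=183, q=22
  k=3: a=3, p=574, q=69
  k=4: a=9, p=5349, q=643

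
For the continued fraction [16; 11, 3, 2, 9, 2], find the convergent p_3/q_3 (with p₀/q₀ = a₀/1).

1271/79

Using pₖ = aₖpₖ₋₁ + pₖ₋₂, qₖ = aₖqₖ₋₁ + qₖ₋₂ (with p₋₁=1, p₋₂=0, q₋₁=0, q₋₂=1):
  k=0: a=16, p=16, q=1
  k=1: a=11, p=177, q=11
  k=2: a=3, p=547, q=34
  k=3: a=2, p=1271, q=79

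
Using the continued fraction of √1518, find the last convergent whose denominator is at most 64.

√1518 = [38; 1, 24, 1, 76, …] (period length 4).
Convergents:
  p_0/q_0 = 38/1
  p_1/q_1 = 39/1
  p_2/q_2 = 974/25
  p_3/q_3 = 1013/26
  p_4/q_4 = 77962/2001
q_3 = 26 ≤ 64 < 2001 = q_4, so the answer is 1013/26.

1013/26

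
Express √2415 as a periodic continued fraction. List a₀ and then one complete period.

a₀ = ⌊√2415⌋ = 49.
With m₀=0, d₀=1 and mₖ₊₁ = dₖaₖ − mₖ, dₖ₊₁ = (n − mₖ₊₁²)/dₖ, aₖ₊₁ = ⌊(a₀+mₖ₊₁)/dₖ₊₁⌋:
  k=1: m=49, d=14, a=7
  k=2: m=49, d=1, a=98
d=1 and a=2a₀=98 at k=2, so the next step gives (m, d) = (49, 14) again — its k=1 value — and the period has length 2.

[49; 7, 98]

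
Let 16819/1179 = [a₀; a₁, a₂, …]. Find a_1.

16819 = 14·1179 + 313   →  a_0 = 14
1179 = 3·313 + 240   →  a_1 = 3

3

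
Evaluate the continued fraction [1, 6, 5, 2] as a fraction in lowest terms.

79/68

Using pₖ = aₖpₖ₋₁ + pₖ₋₂ and qₖ = aₖqₖ₋₁ + qₖ₋₂:
  k=0: a=1, p=1, q=1
  k=1: a=6, p=7, q=6
  k=2: a=5, p=36, q=31
  k=3: a=2, p=79, q=68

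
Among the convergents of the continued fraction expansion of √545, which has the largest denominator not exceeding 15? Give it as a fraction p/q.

70/3

√545 = [23; 2, 1, 8, 1, 2, 46, …] (period length 6).
Convergents:
  p_0/q_0 = 23/1
  p_1/q_1 = 47/2
  p_2/q_2 = 70/3
  p_3/q_3 = 607/26
q_2 = 3 ≤ 15 < 26 = q_3, so the answer is 70/3.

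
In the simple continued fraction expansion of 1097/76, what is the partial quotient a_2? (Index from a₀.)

1097 = 14·76 + 33   →  a_0 = 14
76 = 2·33 + 10   →  a_1 = 2
33 = 3·10 + 3   →  a_2 = 3

3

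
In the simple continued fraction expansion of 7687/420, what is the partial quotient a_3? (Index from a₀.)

3

7687 = 18·420 + 127   →  a_0 = 18
420 = 3·127 + 39   →  a_1 = 3
127 = 3·39 + 10   →  a_2 = 3
39 = 3·10 + 9   →  a_3 = 3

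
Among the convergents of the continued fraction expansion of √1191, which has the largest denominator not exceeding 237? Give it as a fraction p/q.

√1191 = [34; 1, 1, 22, 1, 1, 68, …] (period length 6).
Convergents:
  p_0/q_0 = 34/1
  p_1/q_1 = 35/1
  p_2/q_2 = 69/2
  p_3/q_3 = 1553/45
  p_4/q_4 = 1622/47
  p_5/q_5 = 3175/92
  p_6/q_6 = 217522/6303
q_5 = 92 ≤ 237 < 6303 = q_6, so the answer is 3175/92.

3175/92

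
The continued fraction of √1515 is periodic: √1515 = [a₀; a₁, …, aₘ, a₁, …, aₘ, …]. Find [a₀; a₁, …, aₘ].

[38; 1, 11, 1, 76]

a₀ = ⌊√1515⌋ = 38.
With m₀=0, d₀=1 and mₖ₊₁ = dₖaₖ − mₖ, dₖ₊₁ = (n − mₖ₊₁²)/dₖ, aₖ₊₁ = ⌊(a₀+mₖ₊₁)/dₖ₊₁⌋:
  k=1: m=38, d=71, a=1
  k=2: m=33, d=6, a=11
  k=3: m=33, d=71, a=1
  k=4: m=38, d=1, a=76
d=1 and a=2a₀=76 at k=4, so the next step gives (m, d) = (38, 71) again — its k=1 value — and the period has length 4.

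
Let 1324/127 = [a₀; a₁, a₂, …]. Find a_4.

1324 = 10·127 + 54   →  a_0 = 10
127 = 2·54 + 19   →  a_1 = 2
54 = 2·19 + 16   →  a_2 = 2
19 = 1·16 + 3   →  a_3 = 1
16 = 5·3 + 1   →  a_4 = 5

5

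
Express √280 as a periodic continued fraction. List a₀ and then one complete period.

a₀ = ⌊√280⌋ = 16.
With m₀=0, d₀=1 and mₖ₊₁ = dₖaₖ − mₖ, dₖ₊₁ = (n − mₖ₊₁²)/dₖ, aₖ₊₁ = ⌊(a₀+mₖ₊₁)/dₖ₊₁⌋:
  k=1: m=16, d=24, a=1
  k=2: m=8, d=9, a=2
  k=3: m=10, d=20, a=1
  k=4: m=10, d=9, a=2
  k=5: m=8, d=24, a=1
  k=6: m=16, d=1, a=32
d=1 and a=2a₀=32 at k=6, so the next step gives (m, d) = (16, 24) again — its k=1 value — and the period has length 6.

[16; 1, 2, 1, 2, 1, 32]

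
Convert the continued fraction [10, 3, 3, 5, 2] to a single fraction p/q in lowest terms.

1195/116

Fold from the inside: start with 2/1.
  5 + 1/2 = 11/2
  3 + 2/11 = 35/11
  3 + 11/35 = 116/35
  10 + 35/116 = 1195/116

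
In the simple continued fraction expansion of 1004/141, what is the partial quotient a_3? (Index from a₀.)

1004 = 7·141 + 17   →  a_0 = 7
141 = 8·17 + 5   →  a_1 = 8
17 = 3·5 + 2   →  a_2 = 3
5 = 2·2 + 1   →  a_3 = 2

2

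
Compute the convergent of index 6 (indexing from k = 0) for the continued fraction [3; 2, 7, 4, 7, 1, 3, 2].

6873/1982

Using pₖ = aₖpₖ₋₁ + pₖ₋₂, qₖ = aₖqₖ₋₁ + qₖ₋₂ (with p₋₁=1, p₋₂=0, q₋₁=0, q₋₂=1):
  k=0: a=3, p=3, q=1
  k=1: a=2, p=7, q=2
  k=2: a=7, p=52, q=15
  k=3: a=4, p=215, q=62
  k=4: a=7, p=1557, q=449
  k=5: a=1, p=1772, q=511
  k=6: a=3, p=6873, q=1982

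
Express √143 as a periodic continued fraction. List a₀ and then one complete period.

[11; 1, 22]

a₀ = ⌊√143⌋ = 11.
With m₀=0, d₀=1 and mₖ₊₁ = dₖaₖ − mₖ, dₖ₊₁ = (n − mₖ₊₁²)/dₖ, aₖ₊₁ = ⌊(a₀+mₖ₊₁)/dₖ₊₁⌋:
  k=1: m=11, d=22, a=1
  k=2: m=11, d=1, a=22
d=1 and a=2a₀=22 at k=2, so the next step gives (m, d) = (11, 22) again — its k=1 value — and the period has length 2.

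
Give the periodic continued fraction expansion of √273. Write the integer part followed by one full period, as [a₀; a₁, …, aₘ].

[16; 1, 1, 10, 1, 1, 32]

a₀ = ⌊√273⌋ = 16.
With m₀=0, d₀=1 and mₖ₊₁ = dₖaₖ − mₖ, dₖ₊₁ = (n − mₖ₊₁²)/dₖ, aₖ₊₁ = ⌊(a₀+mₖ₊₁)/dₖ₊₁⌋:
  k=1: m=16, d=17, a=1
  k=2: m=1, d=16, a=1
  k=3: m=15, d=3, a=10
  k=4: m=15, d=16, a=1
  k=5: m=1, d=17, a=1
  k=6: m=16, d=1, a=32
d=1 and a=2a₀=32 at k=6, so the next step gives (m, d) = (16, 17) again — its k=1 value — and the period has length 6.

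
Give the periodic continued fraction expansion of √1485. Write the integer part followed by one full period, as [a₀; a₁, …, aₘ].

a₀ = ⌊√1485⌋ = 38.
With m₀=0, d₀=1 and mₖ₊₁ = dₖaₖ − mₖ, dₖ₊₁ = (n − mₖ₊₁²)/dₖ, aₖ₊₁ = ⌊(a₀+mₖ₊₁)/dₖ₊₁⌋:
  k=1: m=38, d=41, a=1
  k=2: m=3, d=36, a=1
  k=3: m=33, d=11, a=6
  k=4: m=33, d=36, a=1
  k=5: m=3, d=41, a=1
  k=6: m=38, d=1, a=76
d=1 and a=2a₀=76 at k=6, so the next step gives (m, d) = (38, 41) again — its k=1 value — and the period has length 6.

[38; 1, 1, 6, 1, 1, 76]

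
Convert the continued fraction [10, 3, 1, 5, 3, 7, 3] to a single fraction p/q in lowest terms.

17186/1675

Using pₖ = aₖpₖ₋₁ + pₖ₋₂ and qₖ = aₖqₖ₋₁ + qₖ₋₂:
  k=0: a=10, p=10, q=1
  k=1: a=3, p=31, q=3
  k=2: a=1, p=41, q=4
  k=3: a=5, p=236, q=23
  k=4: a=3, p=749, q=73
  k=5: a=7, p=5479, q=534
  k=6: a=3, p=17186, q=1675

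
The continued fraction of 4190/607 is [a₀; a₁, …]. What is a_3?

4190 = 6·607 + 548   →  a_0 = 6
607 = 1·548 + 59   →  a_1 = 1
548 = 9·59 + 17   →  a_2 = 9
59 = 3·17 + 8   →  a_3 = 3

3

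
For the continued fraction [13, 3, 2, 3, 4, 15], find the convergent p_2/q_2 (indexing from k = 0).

Using pₖ = aₖpₖ₋₁ + pₖ₋₂, qₖ = aₖqₖ₋₁ + qₖ₋₂ (with p₋₁=1, p₋₂=0, q₋₁=0, q₋₂=1):
  k=0: a=13, p=13, q=1
  k=1: a=3, p=40, q=3
  k=2: a=2, p=93, q=7

93/7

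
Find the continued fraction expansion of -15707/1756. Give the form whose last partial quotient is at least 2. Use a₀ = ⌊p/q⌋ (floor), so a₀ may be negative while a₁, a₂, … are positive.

-15707 = -9·1756 + 97
1756 = 18·97 + 10
97 = 9·10 + 7
10 = 1·7 + 3
7 = 2·3 + 1
3 = 3·1 + 0  (stop)
So -15707/1756 = [-9; 18, 9, 1, 2, 3].

[-9; 18, 9, 1, 2, 3]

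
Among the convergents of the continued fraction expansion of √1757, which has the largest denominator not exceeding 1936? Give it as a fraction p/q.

42210/1007

√1757 = [41; 1, 10, 1, 82, …] (period length 4).
Convergents:
  p_0/q_0 = 41/1
  p_1/q_1 = 42/1
  p_2/q_2 = 461/11
  p_3/q_3 = 503/12
  p_4/q_4 = 41707/995
  p_5/q_5 = 42210/1007
  p_6/q_6 = 463807/11065
q_5 = 1007 ≤ 1936 < 11065 = q_6, so the answer is 42210/1007.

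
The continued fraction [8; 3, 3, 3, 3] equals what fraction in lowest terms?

905/109

Fold from the inside: start with 3/1.
  3 + 1/3 = 10/3
  3 + 3/10 = 33/10
  3 + 10/33 = 109/33
  8 + 33/109 = 905/109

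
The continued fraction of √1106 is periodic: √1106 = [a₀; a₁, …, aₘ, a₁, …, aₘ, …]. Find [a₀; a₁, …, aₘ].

a₀ = ⌊√1106⌋ = 33.
With m₀=0, d₀=1 and mₖ₊₁ = dₖaₖ − mₖ, dₖ₊₁ = (n − mₖ₊₁²)/dₖ, aₖ₊₁ = ⌊(a₀+mₖ₊₁)/dₖ₊₁⌋:
  k=1: m=33, d=17, a=3
  k=2: m=18, d=46, a=1
  k=3: m=28, d=7, a=8
  k=4: m=28, d=46, a=1
  k=5: m=18, d=17, a=3
  k=6: m=33, d=1, a=66
d=1 and a=2a₀=66 at k=6, so the next step gives (m, d) = (33, 17) again — its k=1 value — and the period has length 6.

[33; 3, 1, 8, 1, 3, 66]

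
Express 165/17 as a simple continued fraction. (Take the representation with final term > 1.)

[9; 1, 2, 2, 2]

165 = 9*17 + 12
17 = 1*12 + 5
12 = 2*5 + 2
5 = 2*2 + 1
2 = 2*1 + 0  (stop)
So 165/17 = [9; 1, 2, 2, 2].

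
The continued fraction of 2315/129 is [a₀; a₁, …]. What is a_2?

2315 = 17·129 + 122   →  a_0 = 17
129 = 1·122 + 7   →  a_1 = 1
122 = 17·7 + 3   →  a_2 = 17

17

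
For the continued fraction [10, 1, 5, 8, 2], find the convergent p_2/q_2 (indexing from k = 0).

Using pₖ = aₖpₖ₋₁ + pₖ₋₂, qₖ = aₖqₖ₋₁ + qₖ₋₂ (with p₋₁=1, p₋₂=0, q₋₁=0, q₋₂=1):
  k=0: a=10, p=10, q=1
  k=1: a=1, p=11, q=1
  k=2: a=5, p=65, q=6

65/6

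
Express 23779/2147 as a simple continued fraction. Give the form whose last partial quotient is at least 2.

23779 = 11×2147 + 162
2147 = 13×162 + 41
162 = 3×41 + 39
41 = 1×39 + 2
39 = 19×2 + 1
2 = 2×1 + 0  (stop)
So 23779/2147 = [11; 13, 3, 1, 19, 2].

[11; 13, 3, 1, 19, 2]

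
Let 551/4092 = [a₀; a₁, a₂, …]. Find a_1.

7

551 = 0·4092 + 551   →  a_0 = 0
4092 = 7·551 + 235   →  a_1 = 7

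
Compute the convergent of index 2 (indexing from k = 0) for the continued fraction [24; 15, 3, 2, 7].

Using pₖ = aₖpₖ₋₁ + pₖ₋₂, qₖ = aₖqₖ₋₁ + qₖ₋₂ (with p₋₁=1, p₋₂=0, q₋₁=0, q₋₂=1):
  k=0: a=24, p=24, q=1
  k=1: a=15, p=361, q=15
  k=2: a=3, p=1107, q=46

1107/46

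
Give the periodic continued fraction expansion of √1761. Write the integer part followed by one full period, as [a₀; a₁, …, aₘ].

a₀ = ⌊√1761⌋ = 41.

[41; 1, 26, 1, 82]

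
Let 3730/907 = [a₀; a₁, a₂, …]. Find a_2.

1

3730 = 4·907 + 102   →  a_0 = 4
907 = 8·102 + 91   →  a_1 = 8
102 = 1·91 + 11   →  a_2 = 1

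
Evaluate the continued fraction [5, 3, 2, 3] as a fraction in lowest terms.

127/24

Fold from the inside: start with 3/1.
  2 + 1/3 = 7/3
  3 + 3/7 = 24/7
  5 + 7/24 = 127/24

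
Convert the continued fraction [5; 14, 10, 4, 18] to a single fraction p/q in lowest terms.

53473/10545

Fold from the inside: start with 18/1.
  4 + 1/18 = 73/18
  10 + 18/73 = 748/73
  14 + 73/748 = 10545/748
  5 + 748/10545 = 53473/10545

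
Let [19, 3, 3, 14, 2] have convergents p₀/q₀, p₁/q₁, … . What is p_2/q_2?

193/10

Using pₖ = aₖpₖ₋₁ + pₖ₋₂, qₖ = aₖqₖ₋₁ + qₖ₋₂ (with p₋₁=1, p₋₂=0, q₋₁=0, q₋₂=1):
  k=0: a=19, p=19, q=1
  k=1: a=3, p=58, q=3
  k=2: a=3, p=193, q=10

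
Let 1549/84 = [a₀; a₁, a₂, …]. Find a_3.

1

1549 = 18·84 + 37   →  a_0 = 18
84 = 2·37 + 10   →  a_1 = 2
37 = 3·10 + 7   →  a_2 = 3
10 = 1·7 + 3   →  a_3 = 1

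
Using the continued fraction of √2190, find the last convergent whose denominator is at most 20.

234/5

√2190 = [46; 1, 3, 1, 14, 1, 3, 1, 92, …] (period length 8).
Convergents:
  p_0/q_0 = 46/1
  p_1/q_1 = 47/1
  p_2/q_2 = 187/4
  p_3/q_3 = 234/5
  p_4/q_4 = 3463/74
q_3 = 5 ≤ 20 < 74 = q_4, so the answer is 234/5.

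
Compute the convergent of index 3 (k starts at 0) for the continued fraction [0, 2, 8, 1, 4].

Using pₖ = aₖpₖ₋₁ + pₖ₋₂, qₖ = aₖqₖ₋₁ + qₖ₋₂ (with p₋₁=1, p₋₂=0, q₋₁=0, q₋₂=1):
  k=0: a=0, p=0, q=1
  k=1: a=2, p=1, q=2
  k=2: a=8, p=8, q=17
  k=3: a=1, p=9, q=19

9/19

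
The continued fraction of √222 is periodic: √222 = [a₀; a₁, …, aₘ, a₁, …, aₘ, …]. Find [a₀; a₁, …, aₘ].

a₀ = ⌊√222⌋ = 14.
With m₀=0, d₀=1 and mₖ₊₁ = dₖaₖ − mₖ, dₖ₊₁ = (n − mₖ₊₁²)/dₖ, aₖ₊₁ = ⌊(a₀+mₖ₊₁)/dₖ₊₁⌋:
  k=1: m=14, d=26, a=1
  k=2: m=12, d=3, a=8
  k=3: m=12, d=26, a=1
  k=4: m=14, d=1, a=28
d=1 and a=2a₀=28 at k=4, so the next step gives (m, d) = (14, 26) again — its k=1 value — and the period has length 4.

[14; 1, 8, 1, 28]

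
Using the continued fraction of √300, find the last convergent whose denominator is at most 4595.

46367/2677

√300 = [17; 3, 8, 3, 34, …] (period length 4).
Convergents:
  p_0/q_0 = 17/1
  p_1/q_1 = 52/3
  p_2/q_2 = 433/25
  p_3/q_3 = 1351/78
  p_4/q_4 = 46367/2677
  p_5/q_5 = 140452/8109
q_4 = 2677 ≤ 4595 < 8109 = q_5, so the answer is 46367/2677.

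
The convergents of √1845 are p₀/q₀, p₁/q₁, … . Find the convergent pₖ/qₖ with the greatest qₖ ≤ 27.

√1845 = [42; 1, 20, 2, 20, 1, 84, …] (period length 6).
Convergents:
  p_0/q_0 = 42/1
  p_1/q_1 = 43/1
  p_2/q_2 = 902/21
  p_3/q_3 = 1847/43
q_2 = 21 ≤ 27 < 43 = q_3, so the answer is 902/21.

902/21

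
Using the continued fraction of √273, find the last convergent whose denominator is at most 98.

√273 = [16; 1, 1, 10, 1, 1, 32, …] (period length 6).
Convergents:
  p_0/q_0 = 16/1
  p_1/q_1 = 17/1
  p_2/q_2 = 33/2
  p_3/q_3 = 347/21
  p_4/q_4 = 380/23
  p_5/q_5 = 727/44
  p_6/q_6 = 23644/1431
q_5 = 44 ≤ 98 < 1431 = q_6, so the answer is 727/44.

727/44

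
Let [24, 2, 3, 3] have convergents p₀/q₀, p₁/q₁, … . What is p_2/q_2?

171/7

Using pₖ = aₖpₖ₋₁ + pₖ₋₂, qₖ = aₖqₖ₋₁ + qₖ₋₂ (with p₋₁=1, p₋₂=0, q₋₁=0, q₋₂=1):
  k=0: a=24, p=24, q=1
  k=1: a=2, p=49, q=2
  k=2: a=3, p=171, q=7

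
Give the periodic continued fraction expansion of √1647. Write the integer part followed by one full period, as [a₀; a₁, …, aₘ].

[40; 1, 1, 2, 1, 1, 80]

a₀ = ⌊√1647⌋ = 40.
With m₀=0, d₀=1 and mₖ₊₁ = dₖaₖ − mₖ, dₖ₊₁ = (n − mₖ₊₁²)/dₖ, aₖ₊₁ = ⌊(a₀+mₖ₊₁)/dₖ₊₁⌋:
  k=1: m=40, d=47, a=1
  k=2: m=7, d=34, a=1
  k=3: m=27, d=27, a=2
  k=4: m=27, d=34, a=1
  k=5: m=7, d=47, a=1
  k=6: m=40, d=1, a=80
d=1 and a=2a₀=80 at k=6, so the next step gives (m, d) = (40, 47) again — its k=1 value — and the period has length 6.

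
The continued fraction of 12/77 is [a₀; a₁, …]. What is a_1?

6

12 = 0·77 + 12   →  a_0 = 0
77 = 6·12 + 5   →  a_1 = 6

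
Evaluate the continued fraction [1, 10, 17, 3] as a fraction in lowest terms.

Using pₖ = aₖpₖ₋₁ + pₖ₋₂ and qₖ = aₖqₖ₋₁ + qₖ₋₂:
  k=0: a=1, p=1, q=1
  k=1: a=10, p=11, q=10
  k=2: a=17, p=188, q=171
  k=3: a=3, p=575, q=523

575/523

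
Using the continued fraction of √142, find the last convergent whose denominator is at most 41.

143/12

√142 = [11; 1, 10, 1, 22, …] (period length 4).
Convergents:
  p_0/q_0 = 11/1
  p_1/q_1 = 12/1
  p_2/q_2 = 131/11
  p_3/q_3 = 143/12
  p_4/q_4 = 3277/275
q_3 = 12 ≤ 41 < 275 = q_4, so the answer is 143/12.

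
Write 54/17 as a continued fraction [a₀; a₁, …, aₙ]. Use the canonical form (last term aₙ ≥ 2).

54 = 3·17 + 3
17 = 5·3 + 2
3 = 1·2 + 1
2 = 2·1 + 0  (stop)
So 54/17 = [3; 5, 1, 2].

[3; 5, 1, 2]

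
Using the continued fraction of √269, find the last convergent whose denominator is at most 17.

√269 = [16; 2, 2, 32, …] (period length 3).
Convergents:
  p_0/q_0 = 16/1
  p_1/q_1 = 33/2
  p_2/q_2 = 82/5
  p_3/q_3 = 2657/162
q_2 = 5 ≤ 17 < 162 = q_3, so the answer is 82/5.

82/5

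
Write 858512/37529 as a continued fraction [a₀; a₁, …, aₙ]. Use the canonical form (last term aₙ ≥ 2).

[22; 1, 7, 16, 9, 3, 10]

858512 = 22×37529 + 32874
37529 = 1×32874 + 4655
32874 = 7×4655 + 289
4655 = 16×289 + 31
289 = 9×31 + 10
31 = 3×10 + 1
10 = 10×1 + 0  (stop)
So 858512/37529 = [22; 1, 7, 16, 9, 3, 10].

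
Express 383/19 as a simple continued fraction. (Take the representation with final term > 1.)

383 = 20×19 + 3
19 = 6×3 + 1
3 = 3×1 + 0  (stop)
So 383/19 = [20; 6, 3].

[20; 6, 3]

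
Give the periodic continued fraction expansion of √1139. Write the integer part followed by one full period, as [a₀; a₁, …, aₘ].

a₀ = ⌊√1139⌋ = 33.
With m₀=0, d₀=1 and mₖ₊₁ = dₖaₖ − mₖ, dₖ₊₁ = (n − mₖ₊₁²)/dₖ, aₖ₊₁ = ⌊(a₀+mₖ₊₁)/dₖ₊₁⌋:
  k=1: m=33, d=50, a=1
  k=2: m=17, d=17, a=2
  k=3: m=17, d=50, a=1
  k=4: m=33, d=1, a=66
d=1 and a=2a₀=66 at k=4, so the next step gives (m, d) = (33, 50) again — its k=1 value — and the period has length 4.

[33; 1, 2, 1, 66]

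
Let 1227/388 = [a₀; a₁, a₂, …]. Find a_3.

1227 = 3·388 + 63   →  a_0 = 3
388 = 6·63 + 10   →  a_1 = 6
63 = 6·10 + 3   →  a_2 = 6
10 = 3·3 + 1   →  a_3 = 3

3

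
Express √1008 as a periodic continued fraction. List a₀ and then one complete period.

a₀ = ⌊√1008⌋ = 31.
With m₀=0, d₀=1 and mₖ₊₁ = dₖaₖ − mₖ, dₖ₊₁ = (n − mₖ₊₁²)/dₖ, aₖ₊₁ = ⌊(a₀+mₖ₊₁)/dₖ₊₁⌋:
  k=1: m=31, d=47, a=1
  k=2: m=16, d=16, a=2
  k=3: m=16, d=47, a=1
  k=4: m=31, d=1, a=62
d=1 and a=2a₀=62 at k=4, so the next step gives (m, d) = (31, 47) again — its k=1 value — and the period has length 4.

[31; 1, 2, 1, 62]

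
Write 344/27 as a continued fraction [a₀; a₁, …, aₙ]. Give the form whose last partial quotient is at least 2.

344 = 12·27 + 20
27 = 1·20 + 7
20 = 2·7 + 6
7 = 1·6 + 1
6 = 6·1 + 0  (stop)
So 344/27 = [12; 1, 2, 1, 6].

[12; 1, 2, 1, 6]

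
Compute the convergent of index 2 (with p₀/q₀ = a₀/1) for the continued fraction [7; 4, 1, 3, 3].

Using pₖ = aₖpₖ₋₁ + pₖ₋₂, qₖ = aₖqₖ₋₁ + qₖ₋₂ (with p₋₁=1, p₋₂=0, q₋₁=0, q₋₂=1):
  k=0: a=7, p=7, q=1
  k=1: a=4, p=29, q=4
  k=2: a=1, p=36, q=5

36/5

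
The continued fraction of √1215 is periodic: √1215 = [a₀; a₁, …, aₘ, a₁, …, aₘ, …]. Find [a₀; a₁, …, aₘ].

[34; 1, 5, 1, 68]

a₀ = ⌊√1215⌋ = 34.
With m₀=0, d₀=1 and mₖ₊₁ = dₖaₖ − mₖ, dₖ₊₁ = (n − mₖ₊₁²)/dₖ, aₖ₊₁ = ⌊(a₀+mₖ₊₁)/dₖ₊₁⌋:
  k=1: m=34, d=59, a=1
  k=2: m=25, d=10, a=5
  k=3: m=25, d=59, a=1
  k=4: m=34, d=1, a=68
d=1 and a=2a₀=68 at k=4, so the next step gives (m, d) = (34, 59) again — its k=1 value — and the period has length 4.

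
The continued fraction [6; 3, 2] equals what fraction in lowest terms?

Using pₖ = aₖpₖ₋₁ + pₖ₋₂ and qₖ = aₖqₖ₋₁ + qₖ₋₂:
  k=0: a=6, p=6, q=1
  k=1: a=3, p=19, q=3
  k=2: a=2, p=44, q=7

44/7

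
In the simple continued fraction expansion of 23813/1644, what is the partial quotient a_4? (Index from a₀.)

23813 = 14·1644 + 797   →  a_0 = 14
1644 = 2·797 + 50   →  a_1 = 2
797 = 15·50 + 47   →  a_2 = 15
50 = 1·47 + 3   →  a_3 = 1
47 = 15·3 + 2   →  a_4 = 15

15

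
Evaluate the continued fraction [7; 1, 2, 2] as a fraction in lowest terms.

Using pₖ = aₖpₖ₋₁ + pₖ₋₂ and qₖ = aₖqₖ₋₁ + qₖ₋₂:
  k=0: a=7, p=7, q=1
  k=1: a=1, p=8, q=1
  k=2: a=2, p=23, q=3
  k=3: a=2, p=54, q=7

54/7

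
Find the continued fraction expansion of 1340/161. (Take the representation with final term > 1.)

[8; 3, 10, 2, 2]

1340 = 8*161 + 52
161 = 3*52 + 5
52 = 10*5 + 2
5 = 2*2 + 1
2 = 2*1 + 0  (stop)
So 1340/161 = [8; 3, 10, 2, 2].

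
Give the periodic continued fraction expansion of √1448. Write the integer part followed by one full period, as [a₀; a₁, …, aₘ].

[38; 19, 76]

a₀ = ⌊√1448⌋ = 38.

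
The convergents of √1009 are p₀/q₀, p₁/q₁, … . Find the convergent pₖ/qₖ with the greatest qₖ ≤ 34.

√1009 = [31; 1, 3, 3, 1, 62, …] (period length 5).
Convergents:
  p_0/q_0 = 31/1
  p_1/q_1 = 32/1
  p_2/q_2 = 127/4
  p_3/q_3 = 413/13
  p_4/q_4 = 540/17
  p_5/q_5 = 33893/1067
q_4 = 17 ≤ 34 < 1067 = q_5, so the answer is 540/17.

540/17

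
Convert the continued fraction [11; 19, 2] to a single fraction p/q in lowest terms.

431/39

Using pₖ = aₖpₖ₋₁ + pₖ₋₂ and qₖ = aₖqₖ₋₁ + qₖ₋₂:
  k=0: a=11, p=11, q=1
  k=1: a=19, p=210, q=19
  k=2: a=2, p=431, q=39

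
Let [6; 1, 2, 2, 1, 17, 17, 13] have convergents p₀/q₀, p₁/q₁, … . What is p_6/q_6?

20229/3019

Using pₖ = aₖpₖ₋₁ + pₖ₋₂, qₖ = aₖqₖ₋₁ + qₖ₋₂ (with p₋₁=1, p₋₂=0, q₋₁=0, q₋₂=1):
  k=0: a=6, p=6, q=1
  k=1: a=1, p=7, q=1
  k=2: a=2, p=20, q=3
  k=3: a=2, p=47, q=7
  k=4: a=1, p=67, q=10
  k=5: a=17, p=1186, q=177
  k=6: a=17, p=20229, q=3019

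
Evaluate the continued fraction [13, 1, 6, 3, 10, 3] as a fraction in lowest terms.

9746/703

Using pₖ = aₖpₖ₋₁ + pₖ₋₂ and qₖ = aₖqₖ₋₁ + qₖ₋₂:
  k=0: a=13, p=13, q=1
  k=1: a=1, p=14, q=1
  k=2: a=6, p=97, q=7
  k=3: a=3, p=305, q=22
  k=4: a=10, p=3147, q=227
  k=5: a=3, p=9746, q=703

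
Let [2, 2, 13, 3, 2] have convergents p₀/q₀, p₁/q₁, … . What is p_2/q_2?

67/27

Using pₖ = aₖpₖ₋₁ + pₖ₋₂, qₖ = aₖqₖ₋₁ + qₖ₋₂ (with p₋₁=1, p₋₂=0, q₋₁=0, q₋₂=1):
  k=0: a=2, p=2, q=1
  k=1: a=2, p=5, q=2
  k=2: a=13, p=67, q=27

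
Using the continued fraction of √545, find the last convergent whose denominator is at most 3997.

√545 = [23; 2, 1, 8, 1, 2, 46, …] (period length 6).
Convergents:
  p_0/q_0 = 23/1
  p_1/q_1 = 47/2
  p_2/q_2 = 70/3
  p_3/q_3 = 607/26
  p_4/q_4 = 677/29
  p_5/q_5 = 1961/84
  p_6/q_6 = 90883/3893
  p_7/q_7 = 183727/7870
q_6 = 3893 ≤ 3997 < 7870 = q_7, so the answer is 90883/3893.

90883/3893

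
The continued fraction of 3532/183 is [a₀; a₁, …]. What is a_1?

3

3532 = 19·183 + 55   →  a_0 = 19
183 = 3·55 + 18   →  a_1 = 3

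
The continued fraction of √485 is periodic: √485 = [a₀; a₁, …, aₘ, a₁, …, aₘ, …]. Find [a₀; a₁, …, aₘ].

[22; 44]

a₀ = ⌊√485⌋ = 22.
With m₀=0, d₀=1 and mₖ₊₁ = dₖaₖ − mₖ, dₖ₊₁ = (n − mₖ₊₁²)/dₖ, aₖ₊₁ = ⌊(a₀+mₖ₊₁)/dₖ₊₁⌋:
  k=1: m=22, d=1, a=44
d=1 and a=2a₀=44 at k=1, so the next step gives (m, d) = (22, 1) again — its k=1 value — and the period has length 1.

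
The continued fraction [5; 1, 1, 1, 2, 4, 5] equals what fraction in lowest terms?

1030/183

Using pₖ = aₖpₖ₋₁ + pₖ₋₂ and qₖ = aₖqₖ₋₁ + qₖ₋₂:
  k=0: a=5, p=5, q=1
  k=1: a=1, p=6, q=1
  k=2: a=1, p=11, q=2
  k=3: a=1, p=17, q=3
  k=4: a=2, p=45, q=8
  k=5: a=4, p=197, q=35
  k=6: a=5, p=1030, q=183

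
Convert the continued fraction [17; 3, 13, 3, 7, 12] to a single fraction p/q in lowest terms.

Using pₖ = aₖpₖ₋₁ + pₖ₋₂ and qₖ = aₖqₖ₋₁ + qₖ₋₂:
  k=0: a=17, p=17, q=1
  k=1: a=3, p=52, q=3
  k=2: a=13, p=693, q=40
  k=3: a=3, p=2131, q=123
  k=4: a=7, p=15610, q=901
  k=5: a=12, p=189451, q=10935

189451/10935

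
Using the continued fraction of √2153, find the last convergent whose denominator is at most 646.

21437/462

√2153 = [46; 2, 2, 92, …] (period length 3).
Convergents:
  p_0/q_0 = 46/1
  p_1/q_1 = 93/2
  p_2/q_2 = 232/5
  p_3/q_3 = 21437/462
  p_4/q_4 = 43106/929
q_3 = 462 ≤ 646 < 929 = q_4, so the answer is 21437/462.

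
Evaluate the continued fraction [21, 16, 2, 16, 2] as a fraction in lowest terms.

23609/1121

Using pₖ = aₖpₖ₋₁ + pₖ₋₂ and qₖ = aₖqₖ₋₁ + qₖ₋₂:
  k=0: a=21, p=21, q=1
  k=1: a=16, p=337, q=16
  k=2: a=2, p=695, q=33
  k=3: a=16, p=11457, q=544
  k=4: a=2, p=23609, q=1121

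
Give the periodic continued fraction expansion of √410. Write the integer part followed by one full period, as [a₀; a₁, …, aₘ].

[20; 4, 40]

a₀ = ⌊√410⌋ = 20.
With m₀=0, d₀=1 and mₖ₊₁ = dₖaₖ − mₖ, dₖ₊₁ = (n − mₖ₊₁²)/dₖ, aₖ₊₁ = ⌊(a₀+mₖ₊₁)/dₖ₊₁⌋:
  k=1: m=20, d=10, a=4
  k=2: m=20, d=1, a=40
d=1 and a=2a₀=40 at k=2, so the next step gives (m, d) = (20, 10) again — its k=1 value — and the period has length 2.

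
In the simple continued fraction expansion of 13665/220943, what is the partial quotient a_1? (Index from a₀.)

13665 = 0·220943 + 13665   →  a_0 = 0
220943 = 16·13665 + 2303   →  a_1 = 16

16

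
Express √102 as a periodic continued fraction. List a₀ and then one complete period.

[10; 10, 20]

a₀ = ⌊√102⌋ = 10.
With m₀=0, d₀=1 and mₖ₊₁ = dₖaₖ − mₖ, dₖ₊₁ = (n − mₖ₊₁²)/dₖ, aₖ₊₁ = ⌊(a₀+mₖ₊₁)/dₖ₊₁⌋:
  k=1: m=10, d=2, a=10
  k=2: m=10, d=1, a=20
d=1 and a=2a₀=20 at k=2, so the next step gives (m, d) = (10, 2) again — its k=1 value — and the period has length 2.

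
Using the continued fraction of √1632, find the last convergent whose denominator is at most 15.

202/5

√1632 = [40; 2, 1, 1, 19, 1, 1, 2, 80, …] (period length 8).
Convergents:
  p_0/q_0 = 40/1
  p_1/q_1 = 81/2
  p_2/q_2 = 121/3
  p_3/q_3 = 202/5
  p_4/q_4 = 3959/98
q_3 = 5 ≤ 15 < 98 = q_4, so the answer is 202/5.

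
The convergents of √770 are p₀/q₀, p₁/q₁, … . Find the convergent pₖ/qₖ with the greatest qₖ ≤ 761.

18453/665

√770 = [27; 1, 2, 1, 54, …] (period length 4).
Convergents:
  p_0/q_0 = 27/1
  p_1/q_1 = 28/1
  p_2/q_2 = 83/3
  p_3/q_3 = 111/4
  p_4/q_4 = 6077/219
  p_5/q_5 = 6188/223
  p_6/q_6 = 18453/665
  p_7/q_7 = 24641/888
q_6 = 665 ≤ 761 < 888 = q_7, so the answer is 18453/665.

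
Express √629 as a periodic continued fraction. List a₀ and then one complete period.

[25; 12, 1, 1, 12, 50]

a₀ = ⌊√629⌋ = 25.
With m₀=0, d₀=1 and mₖ₊₁ = dₖaₖ − mₖ, dₖ₊₁ = (n − mₖ₊₁²)/dₖ, aₖ₊₁ = ⌊(a₀+mₖ₊₁)/dₖ₊₁⌋:
  k=1: m=25, d=4, a=12
  k=2: m=23, d=25, a=1
  k=3: m=2, d=25, a=1
  k=4: m=23, d=4, a=12
  k=5: m=25, d=1, a=50
d=1 and a=2a₀=50 at k=5, so the next step gives (m, d) = (25, 4) again — its k=1 value — and the period has length 5.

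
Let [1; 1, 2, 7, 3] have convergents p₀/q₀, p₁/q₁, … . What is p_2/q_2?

5/3

Using pₖ = aₖpₖ₋₁ + pₖ₋₂, qₖ = aₖqₖ₋₁ + qₖ₋₂ (with p₋₁=1, p₋₂=0, q₋₁=0, q₋₂=1):
  k=0: a=1, p=1, q=1
  k=1: a=1, p=2, q=1
  k=2: a=2, p=5, q=3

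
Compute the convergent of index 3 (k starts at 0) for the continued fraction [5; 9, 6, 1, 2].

Using pₖ = aₖpₖ₋₁ + pₖ₋₂, qₖ = aₖqₖ₋₁ + qₖ₋₂ (with p₋₁=1, p₋₂=0, q₋₁=0, q₋₂=1):
  k=0: a=5, p=5, q=1
  k=1: a=9, p=46, q=9
  k=2: a=6, p=281, q=55
  k=3: a=1, p=327, q=64

327/64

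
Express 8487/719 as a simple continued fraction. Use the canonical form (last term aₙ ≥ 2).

8487 = 11×719 + 578
719 = 1×578 + 141
578 = 4×141 + 14
141 = 10×14 + 1
14 = 14×1 + 0  (stop)
So 8487/719 = [11; 1, 4, 10, 14].

[11; 1, 4, 10, 14]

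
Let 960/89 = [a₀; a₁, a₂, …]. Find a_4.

2

960 = 10·89 + 70   →  a_0 = 10
89 = 1·70 + 19   →  a_1 = 1
70 = 3·19 + 13   →  a_2 = 3
19 = 1·13 + 6   →  a_3 = 1
13 = 2·6 + 1   →  a_4 = 2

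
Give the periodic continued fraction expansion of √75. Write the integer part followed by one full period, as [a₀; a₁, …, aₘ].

a₀ = ⌊√75⌋ = 8.
With m₀=0, d₀=1 and mₖ₊₁ = dₖaₖ − mₖ, dₖ₊₁ = (n − mₖ₊₁²)/dₖ, aₖ₊₁ = ⌊(a₀+mₖ₊₁)/dₖ₊₁⌋:
  k=1: m=8, d=11, a=1
  k=2: m=3, d=6, a=1
  k=3: m=3, d=11, a=1
  k=4: m=8, d=1, a=16
d=1 and a=2a₀=16 at k=4, so the next step gives (m, d) = (8, 11) again — its k=1 value — and the period has length 4.

[8; 1, 1, 1, 16]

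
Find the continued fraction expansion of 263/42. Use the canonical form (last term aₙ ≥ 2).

263 = 6×42 + 11
42 = 3×11 + 9
11 = 1×9 + 2
9 = 4×2 + 1
2 = 2×1 + 0  (stop)
So 263/42 = [6; 3, 1, 4, 2].

[6; 3, 1, 4, 2]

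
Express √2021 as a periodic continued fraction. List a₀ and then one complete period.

[44; 1, 21, 2, 21, 1, 88]

a₀ = ⌊√2021⌋ = 44.
With m₀=0, d₀=1 and mₖ₊₁ = dₖaₖ − mₖ, dₖ₊₁ = (n − mₖ₊₁²)/dₖ, aₖ₊₁ = ⌊(a₀+mₖ₊₁)/dₖ₊₁⌋:
  k=1: m=44, d=85, a=1
  k=2: m=41, d=4, a=21
  k=3: m=43, d=43, a=2
  k=4: m=43, d=4, a=21
  k=5: m=41, d=85, a=1
  k=6: m=44, d=1, a=88
d=1 and a=2a₀=88 at k=6, so the next step gives (m, d) = (44, 85) again — its k=1 value — and the period has length 6.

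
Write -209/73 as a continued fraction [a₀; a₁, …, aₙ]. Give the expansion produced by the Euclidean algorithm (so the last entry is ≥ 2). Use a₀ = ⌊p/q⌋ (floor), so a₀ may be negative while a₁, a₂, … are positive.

[-3; 7, 3, 3]

-209 = -3·73 + 10
73 = 7·10 + 3
10 = 3·3 + 1
3 = 3·1 + 0  (stop)
So -209/73 = [-3; 7, 3, 3].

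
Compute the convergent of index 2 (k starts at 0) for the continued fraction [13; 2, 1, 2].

Using pₖ = aₖpₖ₋₁ + pₖ₋₂, qₖ = aₖqₖ₋₁ + qₖ₋₂ (with p₋₁=1, p₋₂=0, q₋₁=0, q₋₂=1):
  k=0: a=13, p=13, q=1
  k=1: a=2, p=27, q=2
  k=2: a=1, p=40, q=3

40/3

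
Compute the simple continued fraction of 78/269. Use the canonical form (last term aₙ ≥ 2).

[0; 3, 2, 4, 2, 1, 2]

78 = 0·269 + 78
269 = 3·78 + 35
78 = 2·35 + 8
35 = 4·8 + 3
8 = 2·3 + 2
3 = 1·2 + 1
2 = 2·1 + 0  (stop)
So 78/269 = [0; 3, 2, 4, 2, 1, 2].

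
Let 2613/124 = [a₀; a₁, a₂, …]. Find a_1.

13

2613 = 21·124 + 9   →  a_0 = 21
124 = 13·9 + 7   →  a_1 = 13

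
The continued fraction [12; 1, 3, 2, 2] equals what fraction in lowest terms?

Fold from the inside: start with 2/1.
  2 + 1/2 = 5/2
  3 + 2/5 = 17/5
  1 + 5/17 = 22/17
  12 + 17/22 = 281/22

281/22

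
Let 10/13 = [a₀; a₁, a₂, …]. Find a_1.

1

10 = 0·13 + 10   →  a_0 = 0
13 = 1·10 + 3   →  a_1 = 1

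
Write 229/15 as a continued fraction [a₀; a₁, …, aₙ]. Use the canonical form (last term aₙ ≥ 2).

229 = 15*15 + 4
15 = 3*4 + 3
4 = 1*3 + 1
3 = 3*1 + 0  (stop)
So 229/15 = [15; 3, 1, 3].

[15; 3, 1, 3]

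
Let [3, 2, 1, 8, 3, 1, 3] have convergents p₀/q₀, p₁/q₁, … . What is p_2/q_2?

10/3

Using pₖ = aₖpₖ₋₁ + pₖ₋₂, qₖ = aₖqₖ₋₁ + qₖ₋₂ (with p₋₁=1, p₋₂=0, q₋₁=0, q₋₂=1):
  k=0: a=3, p=3, q=1
  k=1: a=2, p=7, q=2
  k=2: a=1, p=10, q=3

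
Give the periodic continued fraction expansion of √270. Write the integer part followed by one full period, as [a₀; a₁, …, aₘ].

a₀ = ⌊√270⌋ = 16.
With m₀=0, d₀=1 and mₖ₊₁ = dₖaₖ − mₖ, dₖ₊₁ = (n − mₖ₊₁²)/dₖ, aₖ₊₁ = ⌊(a₀+mₖ₊₁)/dₖ₊₁⌋:
  k=1: m=16, d=14, a=2
  k=2: m=12, d=9, a=3
  k=3: m=15, d=5, a=6
  k=4: m=15, d=9, a=3
  k=5: m=12, d=14, a=2
  k=6: m=16, d=1, a=32
d=1 and a=2a₀=32 at k=6, so the next step gives (m, d) = (16, 14) again — its k=1 value — and the period has length 6.

[16; 2, 3, 6, 3, 2, 32]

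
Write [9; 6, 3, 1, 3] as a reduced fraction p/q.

861/94

Fold from the inside: start with 3/1.
  1 + 1/3 = 4/3
  3 + 3/4 = 15/4
  6 + 4/15 = 94/15
  9 + 15/94 = 861/94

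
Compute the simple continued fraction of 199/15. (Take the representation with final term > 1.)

[13; 3, 1, 3]

199 = 13·15 + 4
15 = 3·4 + 3
4 = 1·3 + 1
3 = 3·1 + 0  (stop)
So 199/15 = [13; 3, 1, 3].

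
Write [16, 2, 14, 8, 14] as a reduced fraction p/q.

54476/3305

Fold from the inside: start with 14/1.
  8 + 1/14 = 113/14
  14 + 14/113 = 1596/113
  2 + 113/1596 = 3305/1596
  16 + 1596/3305 = 54476/3305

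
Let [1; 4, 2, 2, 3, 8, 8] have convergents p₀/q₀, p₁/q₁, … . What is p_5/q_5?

Using pₖ = aₖpₖ₋₁ + pₖ₋₂, qₖ = aₖqₖ₋₁ + qₖ₋₂ (with p₋₁=1, p₋₂=0, q₋₁=0, q₋₂=1):
  k=0: a=1, p=1, q=1
  k=1: a=4, p=5, q=4
  k=2: a=2, p=11, q=9
  k=3: a=2, p=27, q=22
  k=4: a=3, p=92, q=75
  k=5: a=8, p=763, q=622

763/622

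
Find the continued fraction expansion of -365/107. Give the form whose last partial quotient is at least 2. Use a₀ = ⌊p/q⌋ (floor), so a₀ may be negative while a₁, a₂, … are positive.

-365 = -4×107 + 63
107 = 1×63 + 44
63 = 1×44 + 19
44 = 2×19 + 6
19 = 3×6 + 1
6 = 6×1 + 0  (stop)
So -365/107 = [-4; 1, 1, 2, 3, 6].

[-4; 1, 1, 2, 3, 6]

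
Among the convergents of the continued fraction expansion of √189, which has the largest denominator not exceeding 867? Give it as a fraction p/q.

√189 = [13; 1, 2, 1, 26, …] (period length 4).
Convergents:
  p_0/q_0 = 13/1
  p_1/q_1 = 14/1
  p_2/q_2 = 41/3
  p_3/q_3 = 55/4
  p_4/q_4 = 1471/107
  p_5/q_5 = 1526/111
  p_6/q_6 = 4523/329
  p_7/q_7 = 6049/440
  p_8/q_8 = 161797/11769
q_7 = 440 ≤ 867 < 11769 = q_8, so the answer is 6049/440.

6049/440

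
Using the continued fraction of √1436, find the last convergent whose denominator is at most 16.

341/9

√1436 = [37; 1, 8, 2, 18, 2, 8, 1, 74, …] (period length 8).
Convergents:
  p_0/q_0 = 37/1
  p_1/q_1 = 38/1
  p_2/q_2 = 341/9
  p_3/q_3 = 720/19
q_2 = 9 ≤ 16 < 19 = q_3, so the answer is 341/9.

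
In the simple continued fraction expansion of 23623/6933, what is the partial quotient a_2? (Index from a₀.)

23623 = 3·6933 + 2824   →  a_0 = 3
6933 = 2·2824 + 1285   →  a_1 = 2
2824 = 2·1285 + 254   →  a_2 = 2

2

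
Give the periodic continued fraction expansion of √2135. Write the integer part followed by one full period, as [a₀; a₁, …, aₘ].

[46; 4, 1, 5, 1, 4, 92]

a₀ = ⌊√2135⌋ = 46.
With m₀=0, d₀=1 and mₖ₊₁ = dₖaₖ − mₖ, dₖ₊₁ = (n − mₖ₊₁²)/dₖ, aₖ₊₁ = ⌊(a₀+mₖ₊₁)/dₖ₊₁⌋:
  k=1: m=46, d=19, a=4
  k=2: m=30, d=65, a=1
  k=3: m=35, d=14, a=5
  k=4: m=35, d=65, a=1
  k=5: m=30, d=19, a=4
  k=6: m=46, d=1, a=92
d=1 and a=2a₀=92 at k=6, so the next step gives (m, d) = (46, 19) again — its k=1 value — and the period has length 6.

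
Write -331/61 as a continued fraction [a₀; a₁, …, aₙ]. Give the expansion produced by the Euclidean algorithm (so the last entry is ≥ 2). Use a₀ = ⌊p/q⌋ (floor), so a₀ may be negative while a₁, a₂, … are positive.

-331 = -6*61 + 35
61 = 1*35 + 26
35 = 1*26 + 9
26 = 2*9 + 8
9 = 1*8 + 1
8 = 8*1 + 0  (stop)
So -331/61 = [-6; 1, 1, 2, 1, 8].

[-6; 1, 1, 2, 1, 8]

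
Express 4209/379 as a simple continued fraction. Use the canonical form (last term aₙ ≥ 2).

[11; 9, 2, 9, 2]

4209 = 11×379 + 40
379 = 9×40 + 19
40 = 2×19 + 2
19 = 9×2 + 1
2 = 2×1 + 0  (stop)
So 4209/379 = [11; 9, 2, 9, 2].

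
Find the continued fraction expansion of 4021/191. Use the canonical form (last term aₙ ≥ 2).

4021 = 21·191 + 10
191 = 19·10 + 1
10 = 10·1 + 0  (stop)
So 4021/191 = [21; 19, 10].

[21; 19, 10]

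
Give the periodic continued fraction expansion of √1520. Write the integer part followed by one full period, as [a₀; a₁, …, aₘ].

[38; 1, 76]

a₀ = ⌊√1520⌋ = 38.
With m₀=0, d₀=1 and mₖ₊₁ = dₖaₖ − mₖ, dₖ₊₁ = (n − mₖ₊₁²)/dₖ, aₖ₊₁ = ⌊(a₀+mₖ₊₁)/dₖ₊₁⌋:
  k=1: m=38, d=76, a=1
  k=2: m=38, d=1, a=76
d=1 and a=2a₀=76 at k=2, so the next step gives (m, d) = (38, 76) again — its k=1 value — and the period has length 2.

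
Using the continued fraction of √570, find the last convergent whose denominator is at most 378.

√570 = [23; 1, 6, 1, 46, …] (period length 4).
Convergents:
  p_0/q_0 = 23/1
  p_1/q_1 = 24/1
  p_2/q_2 = 167/7
  p_3/q_3 = 191/8
  p_4/q_4 = 8953/375
  p_5/q_5 = 9144/383
q_4 = 375 ≤ 378 < 383 = q_5, so the answer is 8953/375.

8953/375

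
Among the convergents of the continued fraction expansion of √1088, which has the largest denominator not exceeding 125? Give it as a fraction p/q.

2177/66

√1088 = [32; 1, 64, …] (period length 2).
Convergents:
  p_0/q_0 = 32/1
  p_1/q_1 = 33/1
  p_2/q_2 = 2144/65
  p_3/q_3 = 2177/66
  p_4/q_4 = 141472/4289
q_3 = 66 ≤ 125 < 4289 = q_4, so the answer is 2177/66.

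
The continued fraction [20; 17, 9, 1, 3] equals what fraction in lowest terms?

13379/667

Using pₖ = aₖpₖ₋₁ + pₖ₋₂ and qₖ = aₖqₖ₋₁ + qₖ₋₂:
  k=0: a=20, p=20, q=1
  k=1: a=17, p=341, q=17
  k=2: a=9, p=3089, q=154
  k=3: a=1, p=3430, q=171
  k=4: a=3, p=13379, q=667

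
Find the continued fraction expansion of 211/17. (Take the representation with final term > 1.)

[12; 2, 2, 3]

211 = 12*17 + 7
17 = 2*7 + 3
7 = 2*3 + 1
3 = 3*1 + 0  (stop)
So 211/17 = [12; 2, 2, 3].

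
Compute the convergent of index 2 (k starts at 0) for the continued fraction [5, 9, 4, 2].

Using pₖ = aₖpₖ₋₁ + pₖ₋₂, qₖ = aₖqₖ₋₁ + qₖ₋₂ (with p₋₁=1, p₋₂=0, q₋₁=0, q₋₂=1):
  k=0: a=5, p=5, q=1
  k=1: a=9, p=46, q=9
  k=2: a=4, p=189, q=37

189/37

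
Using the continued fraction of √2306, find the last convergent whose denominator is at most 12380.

√2306 = [48; 48, 96, …] (period length 2).
Convergents:
  p_0/q_0 = 48/1
  p_1/q_1 = 2305/48
  p_2/q_2 = 221328/4609
  p_3/q_3 = 10626049/221280
q_2 = 4609 ≤ 12380 < 221280 = q_3, so the answer is 221328/4609.

221328/4609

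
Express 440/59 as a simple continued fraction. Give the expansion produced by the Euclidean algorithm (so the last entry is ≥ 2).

[7; 2, 5, 2, 2]

440 = 7*59 + 27
59 = 2*27 + 5
27 = 5*5 + 2
5 = 2*2 + 1
2 = 2*1 + 0  (stop)
So 440/59 = [7; 2, 5, 2, 2].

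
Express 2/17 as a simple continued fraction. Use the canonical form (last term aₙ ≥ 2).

2 = 0×17 + 2
17 = 8×2 + 1
2 = 2×1 + 0  (stop)
So 2/17 = [0; 8, 2].

[0; 8, 2]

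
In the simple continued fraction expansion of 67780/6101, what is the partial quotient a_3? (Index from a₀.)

67780 = 11·6101 + 669   →  a_0 = 11
6101 = 9·669 + 80   →  a_1 = 9
669 = 8·80 + 29   →  a_2 = 8
80 = 2·29 + 22   →  a_3 = 2

2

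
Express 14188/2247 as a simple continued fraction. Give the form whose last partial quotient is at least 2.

14188 = 6×2247 + 706
2247 = 3×706 + 129
706 = 5×129 + 61
129 = 2×61 + 7
61 = 8×7 + 5
7 = 1×5 + 2
5 = 2×2 + 1
2 = 2×1 + 0  (stop)
So 14188/2247 = [6; 3, 5, 2, 8, 1, 2, 2].

[6; 3, 5, 2, 8, 1, 2, 2]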